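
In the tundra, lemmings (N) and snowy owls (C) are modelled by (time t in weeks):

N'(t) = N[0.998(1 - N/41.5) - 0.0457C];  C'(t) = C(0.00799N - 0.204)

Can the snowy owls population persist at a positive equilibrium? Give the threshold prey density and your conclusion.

The predator equation gives dC/dt > 0 only when N > 0.204/0.00799 = 25.5.
Without the predator, N → K = 41.5. Since 41.5 > 25.5, the predator can invade and persist.

Threshold N = 25.5; K > 25.5, so yes, the predator persists.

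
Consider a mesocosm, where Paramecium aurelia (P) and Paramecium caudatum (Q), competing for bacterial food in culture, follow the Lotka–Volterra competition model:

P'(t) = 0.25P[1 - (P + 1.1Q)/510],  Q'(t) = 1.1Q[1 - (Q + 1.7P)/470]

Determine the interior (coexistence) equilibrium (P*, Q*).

Setting both brackets to zero gives the nullclines P + 1.1Q = 510 and 1.7P + Q = 470.
Substituting Q = 470 - 1.7P into the first: P(1 - 1.1·1.7) = 510 - 1.1·470.
So P* = -7/-0.87 = 8.05, and then Q* = 470 - 1.7·8.05 = 456.

P* ≈ 8.05, Q* ≈ 456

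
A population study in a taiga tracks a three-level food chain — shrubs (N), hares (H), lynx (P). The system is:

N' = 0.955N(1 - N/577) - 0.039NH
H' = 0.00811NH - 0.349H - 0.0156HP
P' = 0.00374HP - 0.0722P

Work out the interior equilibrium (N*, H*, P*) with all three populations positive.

N* ≈ 122, H* ≈ 19.3, P* ≈ 41.1

From dP/dt = 0: 0.00374H* = 0.0722, so H* = 19.3.
From dN/dt = 0: 0.955(1 - N*/577) = 0.039·19.3, giving N* = 577·(1 - 0.788) = 122.
From dH/dt = 0: 0.00811·122 - 0.349 = 0.0156P*, so P* = 0.641/0.0156 = 41.1.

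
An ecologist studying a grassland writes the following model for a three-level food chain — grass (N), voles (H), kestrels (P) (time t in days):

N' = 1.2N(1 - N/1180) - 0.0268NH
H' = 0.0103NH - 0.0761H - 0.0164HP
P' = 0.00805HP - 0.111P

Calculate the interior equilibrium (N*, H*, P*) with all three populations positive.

From dP/dt = 0: 0.00805H* = 0.111, so H* = 13.8.
From dN/dt = 0: 1.2(1 - N*/1180) = 0.0268·13.8, giving N* = 1180·(1 - 0.308) = 817.
From dH/dt = 0: 0.0103·817 - 0.0761 = 0.0164P*, so P* = 8.34/0.0164 = 508.

N* ≈ 817, H* ≈ 13.8, P* ≈ 508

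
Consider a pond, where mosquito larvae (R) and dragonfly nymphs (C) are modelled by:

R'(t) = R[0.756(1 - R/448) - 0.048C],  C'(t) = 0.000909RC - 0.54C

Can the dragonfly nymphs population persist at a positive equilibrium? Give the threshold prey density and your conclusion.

The predator equation gives dC/dt > 0 only when R > 0.54/0.000909 = 594.
Without the predator, R → K = 448. Since 448 < 594, the predator cannot invade.

Threshold R = 594; K < 594, so no, the predator goes extinct.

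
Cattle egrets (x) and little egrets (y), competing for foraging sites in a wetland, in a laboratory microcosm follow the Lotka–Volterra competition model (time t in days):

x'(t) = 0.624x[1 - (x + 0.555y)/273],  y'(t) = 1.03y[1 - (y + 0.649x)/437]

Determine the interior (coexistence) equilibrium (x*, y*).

Setting both brackets to zero gives the nullclines x + 0.555y = 273 and 0.649x + y = 437.
Substituting y = 437 - 0.649x into the first: x(1 - 0.555·0.649) = 273 - 0.555·437.
So x* = 30.5/0.64 = 47.6, and then y* = 437 - 0.649·47.6 = 406.

x* ≈ 47.6, y* ≈ 406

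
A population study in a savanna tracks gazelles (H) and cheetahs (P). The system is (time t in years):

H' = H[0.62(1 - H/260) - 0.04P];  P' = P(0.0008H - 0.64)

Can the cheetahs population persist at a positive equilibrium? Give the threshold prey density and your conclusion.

Threshold H = 800; K < 800, so no, the predator goes extinct.

The predator equation gives dP/dt > 0 only when H > 0.64/0.0008 = 800.
Without the predator, H → K = 260. Since 260 < 800, the predator cannot invade.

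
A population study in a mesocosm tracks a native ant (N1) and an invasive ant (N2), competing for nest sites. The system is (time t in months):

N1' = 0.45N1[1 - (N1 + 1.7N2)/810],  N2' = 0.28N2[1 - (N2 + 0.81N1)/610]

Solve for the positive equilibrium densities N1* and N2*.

Setting both brackets to zero gives the nullclines N1 + 1.7N2 = 810 and 0.81N1 + N2 = 610.
Substituting N2 = 610 - 0.81N1 into the first: N1(1 - 1.7·0.81) = 810 - 1.7·610.
So N1* = -227/-0.377 = 602, and then N2* = 610 - 0.81·602 = 122.

N1* ≈ 602, N2* ≈ 122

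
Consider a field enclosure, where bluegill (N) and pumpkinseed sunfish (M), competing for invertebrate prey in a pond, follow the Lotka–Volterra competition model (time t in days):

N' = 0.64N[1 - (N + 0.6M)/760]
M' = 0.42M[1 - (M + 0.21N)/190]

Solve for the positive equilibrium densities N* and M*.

N* ≈ 739, M* ≈ 34.8

Setting both brackets to zero gives the nullclines N + 0.6M = 760 and 0.21N + M = 190.
Substituting M = 190 - 0.21N into the first: N(1 - 0.6·0.21) = 760 - 0.6·190.
So N* = 646/0.874 = 739, and then M* = 190 - 0.21·739 = 34.8.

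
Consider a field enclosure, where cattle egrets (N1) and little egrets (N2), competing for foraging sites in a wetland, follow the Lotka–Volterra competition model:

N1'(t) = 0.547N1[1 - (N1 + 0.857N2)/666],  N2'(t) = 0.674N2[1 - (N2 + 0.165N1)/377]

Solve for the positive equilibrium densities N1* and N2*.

Setting both brackets to zero gives the nullclines N1 + 0.857N2 = 666 and 0.165N1 + N2 = 377.
Substituting N2 = 377 - 0.165N1 into the first: N1(1 - 0.857·0.165) = 666 - 0.857·377.
So N1* = 343/0.859 = 399, and then N2* = 377 - 0.165·399 = 311.

N1* ≈ 399, N2* ≈ 311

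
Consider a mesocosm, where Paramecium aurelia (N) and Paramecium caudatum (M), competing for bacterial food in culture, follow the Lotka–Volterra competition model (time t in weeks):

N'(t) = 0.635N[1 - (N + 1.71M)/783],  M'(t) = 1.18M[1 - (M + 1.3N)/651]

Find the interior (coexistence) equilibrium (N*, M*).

Setting both brackets to zero gives the nullclines N + 1.71M = 783 and 1.3N + M = 651.
Substituting M = 651 - 1.3N into the first: N(1 - 1.71·1.3) = 783 - 1.71·651.
So N* = -330/-1.22 = 270, and then M* = 651 - 1.3·270 = 300.

N* ≈ 270, M* ≈ 300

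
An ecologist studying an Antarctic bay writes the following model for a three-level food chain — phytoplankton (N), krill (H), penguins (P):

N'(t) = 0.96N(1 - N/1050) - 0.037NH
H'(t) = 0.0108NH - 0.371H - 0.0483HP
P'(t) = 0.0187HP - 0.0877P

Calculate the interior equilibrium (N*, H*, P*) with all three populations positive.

N* ≈ 860, H* ≈ 4.69, P* ≈ 185

From dP/dt = 0: 0.0187H* = 0.0877, so H* = 4.69.
From dN/dt = 0: 0.96(1 - N*/1050) = 0.037·4.69, giving N* = 1050·(1 - 0.181) = 860.
From dH/dt = 0: 0.0108·860 - 0.371 = 0.0483P*, so P* = 8.92/0.0483 = 185.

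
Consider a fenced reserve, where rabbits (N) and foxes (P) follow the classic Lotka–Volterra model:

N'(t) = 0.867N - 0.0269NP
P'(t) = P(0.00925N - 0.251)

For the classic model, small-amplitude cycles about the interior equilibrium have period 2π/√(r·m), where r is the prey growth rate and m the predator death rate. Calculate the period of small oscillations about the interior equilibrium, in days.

T ≈ 13.5 days

Here r = 0.867 and m = 0.251, so r·m = 0.218.
ω = √0.218 = 0.466 per day, hence T = 2π/ω ≈ 13.5 days.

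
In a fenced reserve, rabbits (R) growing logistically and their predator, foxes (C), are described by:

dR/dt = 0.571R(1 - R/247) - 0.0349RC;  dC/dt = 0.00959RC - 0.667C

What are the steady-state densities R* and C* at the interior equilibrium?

R* ≈ 69.6, C* ≈ 11.8

From dC/dt = 0 with C > 0: 0.00959R* = 0.667, so R* = 69.6.
Substitute into dR/dt = 0: 0.571(1 - 69.6/247) = 0.0349C*.
The bracket is 0.718, giving C* = 0.41/0.0349 = 11.8.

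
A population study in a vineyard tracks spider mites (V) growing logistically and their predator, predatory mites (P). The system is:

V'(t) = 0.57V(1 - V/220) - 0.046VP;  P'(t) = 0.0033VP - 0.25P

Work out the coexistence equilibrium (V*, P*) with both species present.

From dP/dt = 0 with P > 0: 0.0033V* = 0.25, so V* = 75.8.
Substitute into dV/dt = 0: 0.57(1 - 75.8/220) = 0.046P*.
The bracket is 0.656, giving P* = 0.374/0.046 = 8.12.

V* ≈ 75.8, P* ≈ 8.12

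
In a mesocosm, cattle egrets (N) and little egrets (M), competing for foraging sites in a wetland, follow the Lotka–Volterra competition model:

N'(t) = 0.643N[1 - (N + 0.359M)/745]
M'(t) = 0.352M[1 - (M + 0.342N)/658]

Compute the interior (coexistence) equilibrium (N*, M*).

Setting both brackets to zero gives the nullclines N + 0.359M = 745 and 0.342N + M = 658.
Substituting M = 658 - 0.342N into the first: N(1 - 0.359·0.342) = 745 - 0.359·658.
So N* = 509/0.877 = 580, and then M* = 658 - 0.342·580 = 460.

N* ≈ 580, M* ≈ 460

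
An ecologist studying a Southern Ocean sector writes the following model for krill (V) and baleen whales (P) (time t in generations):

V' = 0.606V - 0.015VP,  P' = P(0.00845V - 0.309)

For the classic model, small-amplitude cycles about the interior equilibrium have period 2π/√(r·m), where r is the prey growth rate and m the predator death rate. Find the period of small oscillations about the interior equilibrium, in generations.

Here r = 0.606 and m = 0.309, so r·m = 0.187.
ω = √0.187 = 0.433 per generation, hence T = 2π/ω ≈ 14.5 generations.

T ≈ 14.5 generations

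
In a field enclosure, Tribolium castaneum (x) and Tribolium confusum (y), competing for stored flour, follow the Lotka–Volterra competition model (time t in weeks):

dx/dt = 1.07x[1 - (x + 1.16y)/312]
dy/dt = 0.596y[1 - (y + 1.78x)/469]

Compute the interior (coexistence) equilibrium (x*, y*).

x* ≈ 218, y* ≈ 81.1

Setting both brackets to zero gives the nullclines x + 1.16y = 312 and 1.78x + y = 469.
Substituting y = 469 - 1.78x into the first: x(1 - 1.16·1.78) = 312 - 1.16·469.
So x* = -232/-1.06 = 218, and then y* = 469 - 1.78·218 = 81.1.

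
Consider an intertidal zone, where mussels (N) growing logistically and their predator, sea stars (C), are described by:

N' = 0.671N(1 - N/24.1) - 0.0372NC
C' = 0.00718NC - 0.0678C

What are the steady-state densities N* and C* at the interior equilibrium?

From dC/dt = 0 with C > 0: 0.00718N* = 0.0678, so N* = 9.44.
Substitute into dN/dt = 0: 0.671(1 - 9.44/24.1) = 0.0372C*.
The bracket is 0.608, giving C* = 0.408/0.0372 = 11.

N* ≈ 9.44, C* ≈ 11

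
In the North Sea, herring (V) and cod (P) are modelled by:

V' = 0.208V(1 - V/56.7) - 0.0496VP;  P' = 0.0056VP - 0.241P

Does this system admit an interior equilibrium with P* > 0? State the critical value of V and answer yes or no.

The predator equation gives dP/dt > 0 only when V > 0.241/0.0056 = 43.
Without the predator, V → K = 56.7. Since 56.7 > 43, the predator can invade and persist.

Threshold V = 43; K > 43, so yes, the predator persists.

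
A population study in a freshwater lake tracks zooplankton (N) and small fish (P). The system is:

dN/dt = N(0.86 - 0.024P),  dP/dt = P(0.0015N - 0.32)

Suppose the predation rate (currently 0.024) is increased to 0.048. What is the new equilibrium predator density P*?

P* ≈ 17.9

At the interior fixed point, setting dN/dt = 0 with N > 0 fixes P* = (prey growth rate)/(NP coefficient) — independent of the other coefficients.
With the change, P* = 0.86/0.048 = 17.9; it falls from 35.8.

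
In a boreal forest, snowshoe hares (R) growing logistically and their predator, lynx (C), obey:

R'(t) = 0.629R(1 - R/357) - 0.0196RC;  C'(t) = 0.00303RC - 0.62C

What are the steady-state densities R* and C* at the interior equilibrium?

R* ≈ 205, C* ≈ 13.7

From dC/dt = 0 with C > 0: 0.00303R* = 0.62, so R* = 205.
Substitute into dR/dt = 0: 0.629(1 - 205/357) = 0.0196C*.
The bracket is 0.427, giving C* = 0.268/0.0196 = 13.7.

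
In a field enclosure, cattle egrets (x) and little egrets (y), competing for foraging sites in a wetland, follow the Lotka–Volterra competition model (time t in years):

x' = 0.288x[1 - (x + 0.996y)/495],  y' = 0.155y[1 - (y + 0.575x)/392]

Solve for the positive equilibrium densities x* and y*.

Setting both brackets to zero gives the nullclines x + 0.996y = 495 and 0.575x + y = 392.
Substituting y = 392 - 0.575x into the first: x(1 - 0.996·0.575) = 495 - 0.996·392.
So x* = 105/0.427 = 245, and then y* = 392 - 0.575·245 = 251.

x* ≈ 245, y* ≈ 251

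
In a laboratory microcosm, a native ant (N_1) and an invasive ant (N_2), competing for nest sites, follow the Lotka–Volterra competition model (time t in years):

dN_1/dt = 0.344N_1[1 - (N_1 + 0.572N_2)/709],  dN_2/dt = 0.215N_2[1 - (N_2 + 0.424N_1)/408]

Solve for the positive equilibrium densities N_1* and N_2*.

N_1* ≈ 628, N_2* ≈ 142

Setting both brackets to zero gives the nullclines N_1 + 0.572N_2 = 709 and 0.424N_1 + N_2 = 408.
Substituting N_2 = 408 - 0.424N_1 into the first: N_1(1 - 0.572·0.424) = 709 - 0.572·408.
So N_1* = 476/0.757 = 628, and then N_2* = 408 - 0.424·628 = 142.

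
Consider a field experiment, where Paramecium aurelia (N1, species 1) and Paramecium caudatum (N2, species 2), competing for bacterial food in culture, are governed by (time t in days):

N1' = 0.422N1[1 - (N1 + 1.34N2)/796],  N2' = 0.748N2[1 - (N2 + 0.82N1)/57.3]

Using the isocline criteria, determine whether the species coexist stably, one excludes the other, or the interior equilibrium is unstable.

species 1 excludes species 2

Compare the nullcline intercepts: K1/α12 = 796/1.34 = 594 > K2 = 57.3; K2/α21 = 57.3/0.82 = 69.9 < K1 = 796.
Since the inequalities point opposite ways, species 1 can invade but species 2 cannot.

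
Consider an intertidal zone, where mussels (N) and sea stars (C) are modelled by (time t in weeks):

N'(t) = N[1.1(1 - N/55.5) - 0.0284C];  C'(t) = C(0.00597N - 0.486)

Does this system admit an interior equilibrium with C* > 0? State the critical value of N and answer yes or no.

The predator equation gives dC/dt > 0 only when N > 0.486/0.00597 = 81.4.
Without the predator, N → K = 55.5. Since 55.5 < 81.4, the predator cannot invade.

Threshold N = 81.4; K < 81.4, so no, the predator goes extinct.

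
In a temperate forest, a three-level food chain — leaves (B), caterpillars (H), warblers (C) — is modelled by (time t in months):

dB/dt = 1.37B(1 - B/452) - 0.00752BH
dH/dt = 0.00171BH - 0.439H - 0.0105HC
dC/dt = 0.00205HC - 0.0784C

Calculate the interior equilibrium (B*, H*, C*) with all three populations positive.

B* ≈ 357, H* ≈ 38.2, C* ≈ 16.3

From dC/dt = 0: 0.00205H* = 0.0784, so H* = 38.2.
From dB/dt = 0: 1.37(1 - B*/452) = 0.00752·38.2, giving B* = 452·(1 - 0.21) = 357.
From dH/dt = 0: 0.00171·357 - 0.439 = 0.0105C*, so C* = 0.172/0.0105 = 16.3.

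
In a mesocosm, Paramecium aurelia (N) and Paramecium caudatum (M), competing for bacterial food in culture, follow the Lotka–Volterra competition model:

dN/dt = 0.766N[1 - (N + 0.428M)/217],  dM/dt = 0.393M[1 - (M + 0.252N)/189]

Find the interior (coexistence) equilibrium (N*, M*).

Setting both brackets to zero gives the nullclines N + 0.428M = 217 and 0.252N + M = 189.
Substituting M = 189 - 0.252N into the first: N(1 - 0.428·0.252) = 217 - 0.428·189.
So N* = 136/0.892 = 153, and then M* = 189 - 0.252·153 = 151.

N* ≈ 153, M* ≈ 151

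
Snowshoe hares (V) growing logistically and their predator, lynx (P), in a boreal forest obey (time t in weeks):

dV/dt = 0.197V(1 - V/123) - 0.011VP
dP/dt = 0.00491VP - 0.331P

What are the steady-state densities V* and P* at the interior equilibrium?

From dP/dt = 0 with P > 0: 0.00491V* = 0.331, so V* = 67.4.
Substitute into dV/dt = 0: 0.197(1 - 67.4/123) = 0.011P*.
The bracket is 0.452, giving P* = 0.089/0.011 = 8.09.

V* ≈ 67.4, P* ≈ 8.09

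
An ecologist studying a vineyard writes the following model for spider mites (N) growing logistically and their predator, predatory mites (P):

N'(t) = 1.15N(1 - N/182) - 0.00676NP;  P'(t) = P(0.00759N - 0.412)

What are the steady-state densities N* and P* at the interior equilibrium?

N* ≈ 54.3, P* ≈ 119

From dP/dt = 0 with P > 0: 0.00759N* = 0.412, so N* = 54.3.
Substitute into dN/dt = 0: 1.15(1 - 54.3/182) = 0.00676P*.
The bracket is 0.702, giving P* = 0.807/0.00676 = 119.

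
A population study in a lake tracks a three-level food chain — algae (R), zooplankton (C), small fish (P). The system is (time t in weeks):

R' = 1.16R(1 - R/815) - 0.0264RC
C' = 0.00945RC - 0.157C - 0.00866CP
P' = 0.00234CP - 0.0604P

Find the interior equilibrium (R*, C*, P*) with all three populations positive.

From dP/dt = 0: 0.00234C* = 0.0604, so C* = 25.8.
From dR/dt = 0: 1.16(1 - R*/815) = 0.0264·25.8, giving R* = 815·(1 - 0.587) = 336.
From dC/dt = 0: 0.00945·336 - 0.157 = 0.00866P*, so P* = 3.02/0.00866 = 349.

R* ≈ 336, C* ≈ 25.8, P* ≈ 349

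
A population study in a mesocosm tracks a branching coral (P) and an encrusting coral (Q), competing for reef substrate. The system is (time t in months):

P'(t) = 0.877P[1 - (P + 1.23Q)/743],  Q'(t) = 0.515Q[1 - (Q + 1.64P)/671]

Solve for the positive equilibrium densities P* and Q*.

Setting both brackets to zero gives the nullclines P + 1.23Q = 743 and 1.64P + Q = 671.
Substituting Q = 671 - 1.64P into the first: P(1 - 1.23·1.64) = 743 - 1.23·671.
So P* = -82.3/-1.02 = 80.9, and then Q* = 671 - 1.64·80.9 = 538.

P* ≈ 80.9, Q* ≈ 538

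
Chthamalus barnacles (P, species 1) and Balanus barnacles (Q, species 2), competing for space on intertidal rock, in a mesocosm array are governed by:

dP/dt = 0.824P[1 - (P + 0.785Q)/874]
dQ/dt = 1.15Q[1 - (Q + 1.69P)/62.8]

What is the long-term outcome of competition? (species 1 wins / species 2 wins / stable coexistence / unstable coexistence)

species 1 excludes species 2

Compare the nullcline intercepts: K1/α12 = 874/0.785 = 1110 > K2 = 62.8; K2/α21 = 62.8/1.69 = 37.2 < K1 = 874.
Since the inequalities point opposite ways, species 1 can invade but species 2 cannot.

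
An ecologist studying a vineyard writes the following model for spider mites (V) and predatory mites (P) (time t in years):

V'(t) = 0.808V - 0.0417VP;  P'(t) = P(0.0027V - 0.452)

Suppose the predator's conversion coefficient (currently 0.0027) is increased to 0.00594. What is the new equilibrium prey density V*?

At the interior fixed point, setting dP/dt = 0 with P > 0 fixes V* = (predator death rate)/(VP coefficient) — independent of the other coefficients.
With the change, V* = 0.452/0.00594 = 76.1; it falls from 167.

V* ≈ 76.1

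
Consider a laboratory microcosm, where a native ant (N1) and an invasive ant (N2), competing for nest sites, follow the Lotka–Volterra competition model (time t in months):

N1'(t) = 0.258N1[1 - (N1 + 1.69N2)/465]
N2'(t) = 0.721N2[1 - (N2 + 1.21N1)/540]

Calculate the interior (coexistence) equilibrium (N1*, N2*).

Setting both brackets to zero gives the nullclines N1 + 1.69N2 = 465 and 1.21N1 + N2 = 540.
Substituting N2 = 540 - 1.21N1 into the first: N1(1 - 1.69·1.21) = 465 - 1.69·540.
So N1* = -448/-1.04 = 428, and then N2* = 540 - 1.21·428 = 21.7.

N1* ≈ 428, N2* ≈ 21.7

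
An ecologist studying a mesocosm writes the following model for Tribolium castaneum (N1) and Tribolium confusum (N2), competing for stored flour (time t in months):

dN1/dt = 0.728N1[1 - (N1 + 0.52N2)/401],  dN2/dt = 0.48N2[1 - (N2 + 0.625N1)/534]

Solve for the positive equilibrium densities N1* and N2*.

Setting both brackets to zero gives the nullclines N1 + 0.52N2 = 401 and 0.625N1 + N2 = 534.
Substituting N2 = 534 - 0.625N1 into the first: N1(1 - 0.52·0.625) = 401 - 0.52·534.
So N1* = 123/0.675 = 183, and then N2* = 534 - 0.625·183 = 420.

N1* ≈ 183, N2* ≈ 420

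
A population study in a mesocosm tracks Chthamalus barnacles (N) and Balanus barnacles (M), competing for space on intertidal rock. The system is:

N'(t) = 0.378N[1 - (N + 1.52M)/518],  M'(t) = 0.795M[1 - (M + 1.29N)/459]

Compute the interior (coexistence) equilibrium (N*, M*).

N* ≈ 187, M* ≈ 218

Setting both brackets to zero gives the nullclines N + 1.52M = 518 and 1.29N + M = 459.
Substituting M = 459 - 1.29N into the first: N(1 - 1.52·1.29) = 518 - 1.52·459.
So N* = -180/-0.961 = 187, and then M* = 459 - 1.29·187 = 218.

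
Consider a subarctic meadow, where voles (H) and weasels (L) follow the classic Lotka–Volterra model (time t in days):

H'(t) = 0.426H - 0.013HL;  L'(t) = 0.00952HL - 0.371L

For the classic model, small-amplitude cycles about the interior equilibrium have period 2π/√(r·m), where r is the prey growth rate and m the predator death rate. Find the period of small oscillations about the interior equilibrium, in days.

T ≈ 15.8 days

Here r = 0.426 and m = 0.371, so r·m = 0.158.
ω = √0.158 = 0.398 per day, hence T = 2π/ω ≈ 15.8 days.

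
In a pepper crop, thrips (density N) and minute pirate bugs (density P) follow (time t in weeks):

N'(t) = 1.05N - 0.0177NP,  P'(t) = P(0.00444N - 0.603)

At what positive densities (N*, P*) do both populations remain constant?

Set dP/dt = 0 with P > 0: 0.00444N - 0.603 = 0, so N* = 0.603/0.00444 = 136.
Set dN/dt = 0 with N > 0: 1.05 - 0.0177P = 0, so P* = 1.05/0.0177 = 59.3.

N* ≈ 136, P* ≈ 59.3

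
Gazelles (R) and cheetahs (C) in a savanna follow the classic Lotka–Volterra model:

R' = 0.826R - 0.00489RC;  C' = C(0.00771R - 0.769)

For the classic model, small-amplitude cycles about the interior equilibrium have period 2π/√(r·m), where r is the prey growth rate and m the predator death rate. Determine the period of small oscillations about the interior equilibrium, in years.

Here r = 0.826 and m = 0.769, so r·m = 0.635.
ω = √0.635 = 0.797 per year, hence T = 2π/ω ≈ 7.88 years.

T ≈ 7.88 years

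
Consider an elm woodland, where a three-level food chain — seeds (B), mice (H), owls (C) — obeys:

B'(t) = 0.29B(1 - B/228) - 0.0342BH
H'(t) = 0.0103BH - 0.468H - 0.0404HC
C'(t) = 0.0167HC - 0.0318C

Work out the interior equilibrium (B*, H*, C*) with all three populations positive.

B* ≈ 177, H* ≈ 1.9, C* ≈ 33.5

From dC/dt = 0: 0.0167H* = 0.0318, so H* = 1.9.
From dB/dt = 0: 0.29(1 - B*/228) = 0.0342·1.9, giving B* = 228·(1 - 0.225) = 177.
From dH/dt = 0: 0.0103·177 - 0.468 = 0.0404C*, so C* = 1.35/0.0404 = 33.5.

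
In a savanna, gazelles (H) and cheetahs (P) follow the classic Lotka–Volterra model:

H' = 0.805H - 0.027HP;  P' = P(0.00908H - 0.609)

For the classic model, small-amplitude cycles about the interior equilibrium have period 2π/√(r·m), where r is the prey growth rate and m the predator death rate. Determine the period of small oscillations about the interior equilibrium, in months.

Here r = 0.805 and m = 0.609, so r·m = 0.49.
ω = √0.49 = 0.7 per month, hence T = 2π/ω ≈ 8.97 months.

T ≈ 8.97 months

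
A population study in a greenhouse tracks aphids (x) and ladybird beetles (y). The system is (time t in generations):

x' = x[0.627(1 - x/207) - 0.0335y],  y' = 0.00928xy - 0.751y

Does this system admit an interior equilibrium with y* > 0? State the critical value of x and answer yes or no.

The predator equation gives dy/dt > 0 only when x > 0.751/0.00928 = 80.9.
Without the predator, x → K = 207. Since 207 > 80.9, the predator can invade and persist.

Threshold x = 80.9; K > 80.9, so yes, the predator persists.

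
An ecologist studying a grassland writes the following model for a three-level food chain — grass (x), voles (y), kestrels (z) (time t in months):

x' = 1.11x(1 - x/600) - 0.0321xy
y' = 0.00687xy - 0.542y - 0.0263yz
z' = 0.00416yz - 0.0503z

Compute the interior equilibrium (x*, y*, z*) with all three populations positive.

From dz/dt = 0: 0.00416y* = 0.0503, so y* = 12.1.
From dx/dt = 0: 1.11(1 - x*/600) = 0.0321·12.1, giving x* = 600·(1 - 0.35) = 390.
From dy/dt = 0: 0.00687·390 - 0.542 = 0.0263z*, so z* = 2.14/0.0263 = 81.3.

x* ≈ 390, y* ≈ 12.1, z* ≈ 81.3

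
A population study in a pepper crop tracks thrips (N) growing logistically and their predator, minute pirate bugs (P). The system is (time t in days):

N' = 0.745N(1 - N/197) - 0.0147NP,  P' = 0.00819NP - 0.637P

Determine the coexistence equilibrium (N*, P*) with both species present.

N* ≈ 77.8, P* ≈ 30.7

From dP/dt = 0 with P > 0: 0.00819N* = 0.637, so N* = 77.8.
Substitute into dN/dt = 0: 0.745(1 - 77.8/197) = 0.0147P*.
The bracket is 0.605, giving P* = 0.451/0.0147 = 30.7.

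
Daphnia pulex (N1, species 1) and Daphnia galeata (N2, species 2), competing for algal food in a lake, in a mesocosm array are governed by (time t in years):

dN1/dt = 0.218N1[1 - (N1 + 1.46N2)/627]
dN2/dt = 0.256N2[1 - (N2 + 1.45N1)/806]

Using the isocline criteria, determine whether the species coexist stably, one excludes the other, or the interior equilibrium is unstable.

Compare the nullcline intercepts: K1/α12 = 627/1.46 = 429 < K2 = 806; K2/α21 = 806/1.45 = 556 < K1 = 627.
Since both are reversed, neither can invade when rare; the interior point is a saddle.

unstable coexistence (outcome depends on initial conditions)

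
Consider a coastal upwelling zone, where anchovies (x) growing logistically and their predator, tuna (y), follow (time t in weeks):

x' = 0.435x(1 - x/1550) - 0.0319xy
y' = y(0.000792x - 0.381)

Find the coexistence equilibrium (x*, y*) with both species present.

From dy/dt = 0 with y > 0: 0.000792x* = 0.381, so x* = 481.
Substitute into dx/dt = 0: 0.435(1 - 481/1550) = 0.0319y*.
The bracket is 0.69, giving y* = 0.3/0.0319 = 9.4.

x* ≈ 481, y* ≈ 9.4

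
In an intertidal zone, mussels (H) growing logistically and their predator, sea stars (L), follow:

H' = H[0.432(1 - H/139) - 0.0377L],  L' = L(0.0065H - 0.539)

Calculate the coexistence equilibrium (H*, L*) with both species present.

H* ≈ 82.9, L* ≈ 4.62

From dL/dt = 0 with L > 0: 0.0065H* = 0.539, so H* = 82.9.
Substitute into dH/dt = 0: 0.432(1 - 82.9/139) = 0.0377L*.
The bracket is 0.403, giving L* = 0.174/0.0377 = 4.62.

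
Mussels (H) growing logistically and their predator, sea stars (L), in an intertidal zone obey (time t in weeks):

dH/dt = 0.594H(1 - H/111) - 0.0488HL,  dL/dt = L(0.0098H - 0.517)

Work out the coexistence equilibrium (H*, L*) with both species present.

H* ≈ 52.8, L* ≈ 6.39

From dL/dt = 0 with L > 0: 0.0098H* = 0.517, so H* = 52.8.
Substitute into dH/dt = 0: 0.594(1 - 52.8/111) = 0.0488L*.
The bracket is 0.525, giving L* = 0.312/0.0488 = 6.39.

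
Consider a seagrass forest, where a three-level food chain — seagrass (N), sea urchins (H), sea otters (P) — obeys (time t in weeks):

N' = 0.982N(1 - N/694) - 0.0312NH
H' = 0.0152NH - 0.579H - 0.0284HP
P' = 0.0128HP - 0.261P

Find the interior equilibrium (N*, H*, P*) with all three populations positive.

From dP/dt = 0: 0.0128H* = 0.261, so H* = 20.4.
From dN/dt = 0: 0.982(1 - N*/694) = 0.0312·20.4, giving N* = 694·(1 - 0.648) = 244.
From dH/dt = 0: 0.0152·244 - 0.579 = 0.0284P*, so P* = 3.14/0.0284 = 110.

N* ≈ 244, H* ≈ 20.4, P* ≈ 110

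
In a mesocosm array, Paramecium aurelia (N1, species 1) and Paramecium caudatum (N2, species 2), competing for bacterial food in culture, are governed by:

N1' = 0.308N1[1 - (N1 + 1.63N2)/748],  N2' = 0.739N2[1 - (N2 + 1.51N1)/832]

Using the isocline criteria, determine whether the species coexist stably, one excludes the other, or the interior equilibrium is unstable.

Compare the nullcline intercepts: K1/α12 = 748/1.63 = 459 < K2 = 832; K2/α21 = 832/1.51 = 551 < K1 = 748.
Since both are reversed, neither can invade when rare; the interior point is a saddle.

unstable coexistence (outcome depends on initial conditions)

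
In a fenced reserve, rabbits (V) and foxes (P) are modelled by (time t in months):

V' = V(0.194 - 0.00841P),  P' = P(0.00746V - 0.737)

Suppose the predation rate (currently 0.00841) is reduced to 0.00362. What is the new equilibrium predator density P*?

P* ≈ 53.6

At the interior fixed point, setting dV/dt = 0 with V > 0 fixes P* = (prey growth rate)/(VP coefficient) — independent of the other coefficients.
With the change, P* = 0.194/0.00362 = 53.6; it rises from 23.1.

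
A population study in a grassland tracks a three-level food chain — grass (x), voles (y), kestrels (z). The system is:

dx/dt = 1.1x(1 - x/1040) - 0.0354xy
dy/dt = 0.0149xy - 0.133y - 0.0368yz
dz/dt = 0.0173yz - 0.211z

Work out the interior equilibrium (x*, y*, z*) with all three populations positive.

From dz/dt = 0: 0.0173y* = 0.211, so y* = 12.2.
From dx/dt = 0: 1.1(1 - x*/1040) = 0.0354·12.2, giving x* = 1040·(1 - 0.393) = 632.
From dy/dt = 0: 0.0149·632 - 0.133 = 0.0368z*, so z* = 9.28/0.0368 = 252.

x* ≈ 632, y* ≈ 12.2, z* ≈ 252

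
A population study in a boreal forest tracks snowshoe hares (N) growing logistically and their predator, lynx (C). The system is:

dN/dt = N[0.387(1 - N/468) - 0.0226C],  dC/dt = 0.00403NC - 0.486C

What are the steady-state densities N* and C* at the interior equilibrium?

From dC/dt = 0 with C > 0: 0.00403N* = 0.486, so N* = 121.
Substitute into dN/dt = 0: 0.387(1 - 121/468) = 0.0226C*.
The bracket is 0.742, giving C* = 0.287/0.0226 = 12.7.

N* ≈ 121, C* ≈ 12.7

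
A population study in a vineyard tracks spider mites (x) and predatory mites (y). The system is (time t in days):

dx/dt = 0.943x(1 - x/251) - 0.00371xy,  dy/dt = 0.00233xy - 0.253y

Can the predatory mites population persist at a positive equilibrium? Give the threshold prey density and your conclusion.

Threshold x = 109; K > 109, so yes, the predator persists.

The predator equation gives dy/dt > 0 only when x > 0.253/0.00233 = 109.
Without the predator, x → K = 251. Since 251 > 109, the predator can invade and persist.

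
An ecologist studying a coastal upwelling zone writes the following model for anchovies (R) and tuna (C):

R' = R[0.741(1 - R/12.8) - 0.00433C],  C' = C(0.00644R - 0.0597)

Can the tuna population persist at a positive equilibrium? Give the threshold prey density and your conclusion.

The predator equation gives dC/dt > 0 only when R > 0.0597/0.00644 = 9.27.
Without the predator, R → K = 12.8. Since 12.8 > 9.27, the predator can invade and persist.

Threshold R = 9.27; K > 9.27, so yes, the predator persists.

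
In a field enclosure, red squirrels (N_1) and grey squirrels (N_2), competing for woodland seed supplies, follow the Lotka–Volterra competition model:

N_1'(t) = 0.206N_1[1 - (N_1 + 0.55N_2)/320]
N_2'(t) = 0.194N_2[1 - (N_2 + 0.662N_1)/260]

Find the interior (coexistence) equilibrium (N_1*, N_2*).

Setting both brackets to zero gives the nullclines N_1 + 0.55N_2 = 320 and 0.662N_1 + N_2 = 260.
Substituting N_2 = 260 - 0.662N_1 into the first: N_1(1 - 0.55·0.662) = 320 - 0.55·260.
So N_1* = 177/0.636 = 278, and then N_2* = 260 - 0.662·278 = 75.7.

N_1* ≈ 278, N_2* ≈ 75.7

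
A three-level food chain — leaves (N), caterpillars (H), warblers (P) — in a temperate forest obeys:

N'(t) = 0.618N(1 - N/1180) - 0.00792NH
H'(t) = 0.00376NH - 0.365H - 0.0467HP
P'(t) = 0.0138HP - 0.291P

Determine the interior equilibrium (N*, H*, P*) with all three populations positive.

N* ≈ 861, H* ≈ 21.1, P* ≈ 61.5

From dP/dt = 0: 0.0138H* = 0.291, so H* = 21.1.
From dN/dt = 0: 0.618(1 - N*/1180) = 0.00792·21.1, giving N* = 1180·(1 - 0.27) = 861.
From dH/dt = 0: 0.00376·861 - 0.365 = 0.0467P*, so P* = 2.87/0.0467 = 61.5.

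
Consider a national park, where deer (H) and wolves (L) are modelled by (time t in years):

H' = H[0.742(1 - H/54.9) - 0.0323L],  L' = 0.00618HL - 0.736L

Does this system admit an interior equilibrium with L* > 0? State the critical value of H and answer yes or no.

Threshold H = 119; K < 119, so no, the predator goes extinct.

The predator equation gives dL/dt > 0 only when H > 0.736/0.00618 = 119.
Without the predator, H → K = 54.9. Since 54.9 < 119, the predator cannot invade.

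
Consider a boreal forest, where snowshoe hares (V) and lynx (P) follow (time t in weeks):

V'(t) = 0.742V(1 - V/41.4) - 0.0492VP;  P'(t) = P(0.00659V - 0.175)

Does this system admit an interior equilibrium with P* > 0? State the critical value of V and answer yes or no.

Threshold V = 26.6; K > 26.6, so yes, the predator persists.

The predator equation gives dP/dt > 0 only when V > 0.175/0.00659 = 26.6.
Without the predator, V → K = 41.4. Since 41.4 > 26.6, the predator can invade and persist.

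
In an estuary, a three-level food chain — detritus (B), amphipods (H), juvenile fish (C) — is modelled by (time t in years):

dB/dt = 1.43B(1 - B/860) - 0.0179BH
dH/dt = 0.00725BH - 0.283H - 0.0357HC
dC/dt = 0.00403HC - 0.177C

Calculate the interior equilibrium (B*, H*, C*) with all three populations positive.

From dC/dt = 0: 0.00403H* = 0.177, so H* = 43.9.
From dB/dt = 0: 1.43(1 - B*/860) = 0.0179·43.9, giving B* = 860·(1 - 0.55) = 387.
From dH/dt = 0: 0.00725·387 - 0.283 = 0.0357C*, so C* = 2.52/0.0357 = 70.7.

B* ≈ 387, H* ≈ 43.9, C* ≈ 70.7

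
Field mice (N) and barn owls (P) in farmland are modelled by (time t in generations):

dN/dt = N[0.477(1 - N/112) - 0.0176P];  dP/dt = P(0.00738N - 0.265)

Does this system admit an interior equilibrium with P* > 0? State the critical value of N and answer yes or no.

The predator equation gives dP/dt > 0 only when N > 0.265/0.00738 = 35.9.
Without the predator, N → K = 112. Since 112 > 35.9, the predator can invade and persist.

Threshold N = 35.9; K > 35.9, so yes, the predator persists.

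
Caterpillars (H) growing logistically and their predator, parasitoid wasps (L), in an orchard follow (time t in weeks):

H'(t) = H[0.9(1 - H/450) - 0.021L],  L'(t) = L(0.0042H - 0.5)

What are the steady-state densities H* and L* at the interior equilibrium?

From dL/dt = 0 with L > 0: 0.0042H* = 0.5, so H* = 119.
Substitute into dH/dt = 0: 0.9(1 - 119/450) = 0.021L*.
The bracket is 0.735, giving L* = 0.662/0.021 = 31.5.

H* ≈ 119, L* ≈ 31.5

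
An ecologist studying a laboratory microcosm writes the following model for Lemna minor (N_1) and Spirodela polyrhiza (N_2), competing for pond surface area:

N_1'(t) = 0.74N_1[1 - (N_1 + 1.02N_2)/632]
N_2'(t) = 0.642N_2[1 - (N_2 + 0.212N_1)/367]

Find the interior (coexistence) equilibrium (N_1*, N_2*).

Setting both brackets to zero gives the nullclines N_1 + 1.02N_2 = 632 and 0.212N_1 + N_2 = 367.
Substituting N_2 = 367 - 0.212N_1 into the first: N_1(1 - 1.02·0.212) = 632 - 1.02·367.
So N_1* = 258/0.784 = 329, and then N_2* = 367 - 0.212·329 = 297.

N_1* ≈ 329, N_2* ≈ 297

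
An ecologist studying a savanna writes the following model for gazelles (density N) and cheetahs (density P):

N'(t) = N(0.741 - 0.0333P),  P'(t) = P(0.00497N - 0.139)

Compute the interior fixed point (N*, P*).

N* ≈ 28, P* ≈ 22.3

Set dP/dt = 0 with P > 0: 0.00497N - 0.139 = 0, so N* = 0.139/0.00497 = 28.
Set dN/dt = 0 with N > 0: 0.741 - 0.0333P = 0, so P* = 0.741/0.0333 = 22.3.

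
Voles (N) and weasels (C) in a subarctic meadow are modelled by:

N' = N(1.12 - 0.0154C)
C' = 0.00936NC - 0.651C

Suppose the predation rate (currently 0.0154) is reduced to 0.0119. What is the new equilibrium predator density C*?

At the interior fixed point, setting dN/dt = 0 with N > 0 fixes C* = (prey growth rate)/(NC coefficient) — independent of the other coefficients.
With the change, C* = 1.12/0.0119 = 94.1; it rises from 72.7.

C* ≈ 94.1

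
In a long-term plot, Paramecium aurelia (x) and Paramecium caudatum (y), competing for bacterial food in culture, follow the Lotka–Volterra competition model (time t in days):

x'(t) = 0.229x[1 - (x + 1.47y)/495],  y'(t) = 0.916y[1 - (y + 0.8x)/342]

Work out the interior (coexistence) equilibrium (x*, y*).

Setting both brackets to zero gives the nullclines x + 1.47y = 495 and 0.8x + y = 342.
Substituting y = 342 - 0.8x into the first: x(1 - 1.47·0.8) = 495 - 1.47·342.
So x* = -7.74/-0.176 = 44, and then y* = 342 - 0.8·44 = 307.

x* ≈ 44, y* ≈ 307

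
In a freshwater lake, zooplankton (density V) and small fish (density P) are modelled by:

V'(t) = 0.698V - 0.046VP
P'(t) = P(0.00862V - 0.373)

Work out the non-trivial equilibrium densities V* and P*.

Set dP/dt = 0 with P > 0: 0.00862V - 0.373 = 0, so V* = 0.373/0.00862 = 43.3.
Set dV/dt = 0 with V > 0: 0.698 - 0.046P = 0, so P* = 0.698/0.046 = 15.2.

V* ≈ 43.3, P* ≈ 15.2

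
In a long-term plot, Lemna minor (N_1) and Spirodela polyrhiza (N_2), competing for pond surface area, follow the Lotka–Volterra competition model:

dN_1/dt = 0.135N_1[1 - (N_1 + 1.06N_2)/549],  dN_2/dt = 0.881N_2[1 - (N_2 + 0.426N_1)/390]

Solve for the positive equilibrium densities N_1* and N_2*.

Setting both brackets to zero gives the nullclines N_1 + 1.06N_2 = 549 and 0.426N_1 + N_2 = 390.
Substituting N_2 = 390 - 0.426N_1 into the first: N_1(1 - 1.06·0.426) = 549 - 1.06·390.
So N_1* = 136/0.548 = 247, and then N_2* = 390 - 0.426·247 = 285.

N_1* ≈ 247, N_2* ≈ 285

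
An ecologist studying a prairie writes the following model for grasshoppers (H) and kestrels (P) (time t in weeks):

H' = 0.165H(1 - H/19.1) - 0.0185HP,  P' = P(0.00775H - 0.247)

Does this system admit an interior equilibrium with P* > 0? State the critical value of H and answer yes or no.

The predator equation gives dP/dt > 0 only when H > 0.247/0.00775 = 31.9.
Without the predator, H → K = 19.1. Since 19.1 < 31.9, the predator cannot invade.

Threshold H = 31.9; K < 31.9, so no, the predator goes extinct.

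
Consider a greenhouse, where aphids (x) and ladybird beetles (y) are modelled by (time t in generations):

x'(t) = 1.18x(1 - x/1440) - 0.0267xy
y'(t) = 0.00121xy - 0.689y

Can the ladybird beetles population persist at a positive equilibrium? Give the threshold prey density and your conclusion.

The predator equation gives dy/dt > 0 only when x > 0.689/0.00121 = 569.
Without the predator, x → K = 1440. Since 1440 > 569, the predator can invade and persist.

Threshold x = 569; K > 569, so yes, the predator persists.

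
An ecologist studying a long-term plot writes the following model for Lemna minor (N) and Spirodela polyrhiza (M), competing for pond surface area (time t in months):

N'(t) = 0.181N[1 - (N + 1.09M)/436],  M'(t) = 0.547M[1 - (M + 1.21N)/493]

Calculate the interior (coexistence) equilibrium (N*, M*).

Setting both brackets to zero gives the nullclines N + 1.09M = 436 and 1.21N + M = 493.
Substituting M = 493 - 1.21N into the first: N(1 - 1.09·1.21) = 436 - 1.09·493.
So N* = -101/-0.319 = 318, and then M* = 493 - 1.21·318 = 108.

N* ≈ 318, M* ≈ 108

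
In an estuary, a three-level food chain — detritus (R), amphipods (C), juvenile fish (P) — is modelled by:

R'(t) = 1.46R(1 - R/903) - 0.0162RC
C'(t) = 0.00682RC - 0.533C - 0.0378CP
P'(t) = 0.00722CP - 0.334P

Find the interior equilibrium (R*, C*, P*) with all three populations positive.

R* ≈ 439, C* ≈ 46.3, P* ≈ 65.2

From dP/dt = 0: 0.00722C* = 0.334, so C* = 46.3.
From dR/dt = 0: 1.46(1 - R*/903) = 0.0162·46.3, giving R* = 903·(1 - 0.513) = 439.
From dC/dt = 0: 0.00682·439 - 0.533 = 0.0378P*, so P* = 2.46/0.0378 = 65.2.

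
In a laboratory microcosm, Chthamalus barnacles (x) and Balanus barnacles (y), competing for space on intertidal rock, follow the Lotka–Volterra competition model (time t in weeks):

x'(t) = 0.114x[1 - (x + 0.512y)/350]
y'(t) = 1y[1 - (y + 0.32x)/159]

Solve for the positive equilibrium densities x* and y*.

x* ≈ 321, y* ≈ 56.2

Setting both brackets to zero gives the nullclines x + 0.512y = 350 and 0.32x + y = 159.
Substituting y = 159 - 0.32x into the first: x(1 - 0.512·0.32) = 350 - 0.512·159.
So x* = 269/0.836 = 321, and then y* = 159 - 0.32·321 = 56.2.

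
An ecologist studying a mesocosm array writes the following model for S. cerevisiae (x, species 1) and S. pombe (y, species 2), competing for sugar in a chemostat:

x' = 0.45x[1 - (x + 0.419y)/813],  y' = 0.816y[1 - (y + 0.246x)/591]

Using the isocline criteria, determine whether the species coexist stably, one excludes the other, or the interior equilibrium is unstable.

stable coexistence

Compare the nullcline intercepts: K1/α12 = 813/0.419 = 1940 > K2 = 591; K2/α21 = 591/0.246 = 2400 > K1 = 813.
Since both inequalities hold, each species can invade when rare, so the interior equilibrium is stable.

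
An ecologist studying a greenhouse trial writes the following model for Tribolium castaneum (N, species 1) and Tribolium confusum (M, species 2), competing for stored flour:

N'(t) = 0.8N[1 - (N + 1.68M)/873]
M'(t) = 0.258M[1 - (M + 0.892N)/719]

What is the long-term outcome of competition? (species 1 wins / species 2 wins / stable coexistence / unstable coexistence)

Compare the nullcline intercepts: K1/α12 = 873/1.68 = 520 < K2 = 719; K2/α21 = 719/0.892 = 806 < K1 = 873.
Since both are reversed, neither can invade when rare; the interior point is a saddle.

unstable coexistence (outcome depends on initial conditions)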